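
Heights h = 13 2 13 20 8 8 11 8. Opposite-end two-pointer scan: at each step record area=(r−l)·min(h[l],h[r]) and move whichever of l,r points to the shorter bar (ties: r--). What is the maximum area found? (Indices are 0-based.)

max area = 66

[0,7] min(13,8)*7=56 best=56 * → r--
[0,6] min(13,11)*6=66 best=66 * → r--
[0,5] min(13,8)*5=40 best=66 → r--
[0,4] min(13,8)*4=32 best=66 → r--
[0,3] min(13,20)*3=39 best=66 → l++
[1,3] min(2,20)*2=4 best=66 → l++
[2,3] min(13,20)*1=13 best=66 → l++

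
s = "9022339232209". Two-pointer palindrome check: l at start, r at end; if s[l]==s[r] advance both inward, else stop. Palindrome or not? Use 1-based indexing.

[1,13] '9'=='9' → l++,r--
[2,12] '0'=='0' → l++,r--
[3,11] '2'=='2' → l++,r--
[4,10] '2'=='2' → l++,r--
[5,9] '3'=='3' → l++,r--
[6,8] '3'!='2' → stop

not a palindrome (mismatch at 6,8)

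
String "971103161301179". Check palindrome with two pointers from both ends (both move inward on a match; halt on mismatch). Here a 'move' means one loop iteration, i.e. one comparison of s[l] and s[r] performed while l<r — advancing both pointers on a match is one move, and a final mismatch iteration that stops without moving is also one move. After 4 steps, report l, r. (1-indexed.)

l=1 r=15: '9'=='9', l++,r--
l=2 r=14: '7'=='7', l++,r--
l=3 r=13: '1'=='1', l++,r--
l=4 r=12: '1'=='1', l++,r--

l=5, r=11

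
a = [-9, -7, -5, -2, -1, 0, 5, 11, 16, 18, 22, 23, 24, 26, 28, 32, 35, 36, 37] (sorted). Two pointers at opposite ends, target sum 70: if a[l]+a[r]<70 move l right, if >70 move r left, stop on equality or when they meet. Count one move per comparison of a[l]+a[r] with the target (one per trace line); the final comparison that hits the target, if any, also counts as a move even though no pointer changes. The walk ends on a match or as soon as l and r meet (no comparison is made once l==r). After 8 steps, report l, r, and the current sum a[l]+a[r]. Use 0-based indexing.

l=8, r=18, sum=53

l=0 r=18: -9+37=28 <70, l++
l=1 r=18: -7+37=30 <70, l++
l=2 r=18: -5+37=32 <70, l++
l=3 r=18: -2+37=35 <70, l++
l=4 r=18: -1+37=36 <70, l++
l=5 r=18: 0+37=37 <70, l++
l=6 r=18: 5+37=42 <70, l++
l=7 r=18: 11+37=48 <70, l++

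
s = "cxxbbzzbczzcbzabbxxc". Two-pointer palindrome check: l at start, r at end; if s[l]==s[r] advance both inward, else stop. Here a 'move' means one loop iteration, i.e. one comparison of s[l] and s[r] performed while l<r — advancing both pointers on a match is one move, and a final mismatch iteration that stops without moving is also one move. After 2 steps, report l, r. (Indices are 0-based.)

[0,19] 'c'=='c' → l++,r--
[1,18] 'x'=='x' → l++,r--

l=2, r=17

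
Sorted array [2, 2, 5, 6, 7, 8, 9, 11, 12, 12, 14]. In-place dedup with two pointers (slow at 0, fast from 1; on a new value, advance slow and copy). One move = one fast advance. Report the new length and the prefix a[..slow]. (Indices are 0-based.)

length 9; prefix = [2, 5, 6, 7, 8, 9, 11, 12, 14]

slow=0 fast=1: a[fast]=2=a[slow] dup, fast++
slow=0 fast=2: a[fast]=5≠a[slow]=2 write a[1]=5, slow++,fast++
slow=1 fast=3: a[fast]=6≠a[slow]=5 write a[2]=6, slow++,fast++
slow=2 fast=4: a[fast]=7≠a[slow]=6 write a[3]=7, slow++,fast++
slow=3 fast=5: a[fast]=8≠a[slow]=7 write a[4]=8, slow++,fast++
slow=4 fast=6: a[fast]=9≠a[slow]=8 write a[5]=9, slow++,fast++
slow=5 fast=7: a[fast]=11≠a[slow]=9 write a[6]=11, slow++,fast++
slow=6 fast=8: a[fast]=12≠a[slow]=11 write a[7]=12, slow++,fast++
slow=7 fast=9: a[fast]=12=a[slow] dup, fast++
slow=7 fast=10: a[fast]=14≠a[slow]=12 write a[8]=14, slow++,fast++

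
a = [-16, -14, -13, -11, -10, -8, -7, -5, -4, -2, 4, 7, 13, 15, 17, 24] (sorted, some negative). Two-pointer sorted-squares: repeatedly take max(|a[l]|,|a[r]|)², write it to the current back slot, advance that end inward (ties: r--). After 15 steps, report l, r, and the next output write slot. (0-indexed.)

l=0 r=15: |-16|<=|24| out[15]=576, r--
l=0 r=14: |-16|<=|17| out[14]=289, r--
l=0 r=13: |-16|>|15| out[13]=256, l++
l=1 r=13: |-14|<=|15| out[12]=225, r--
l=1 r=12: |-14|>|13| out[11]=196, l++
l=2 r=12: |-13|<=|13| out[10]=169, r--
l=2 r=11: |-13|>|7| out[9]=169, l++
l=3 r=11: |-11|>|7| out[8]=121, l++
l=4 r=11: |-10|>|7| out[7]=100, l++
l=5 r=11: |-8|>|7| out[6]=64, l++
l=6 r=11: |-7|<=|7| out[5]=49, r--
l=6 r=10: |-7|>|4| out[4]=49, l++
l=7 r=10: |-5|>|4| out[3]=25, l++
l=8 r=10: |-4|<=|4| out[2]=16, r--
l=8 r=9: |-4|>|-2| out[1]=16, l++

l=9, r=9, next write slot=0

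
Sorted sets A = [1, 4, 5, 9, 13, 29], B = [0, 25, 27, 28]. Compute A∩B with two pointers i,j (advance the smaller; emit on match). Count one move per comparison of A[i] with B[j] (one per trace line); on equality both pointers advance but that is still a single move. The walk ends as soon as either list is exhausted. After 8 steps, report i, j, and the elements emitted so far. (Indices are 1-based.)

i=1 j=1: 1>0, j++
i=1 j=2: 1<25, i++
i=2 j=2: 4<25, i++
i=3 j=2: 5<25, i++
i=4 j=2: 9<25, i++
i=5 j=2: 13<25, i++
i=6 j=2: 29>25, j++
i=6 j=3: 29>27, j++

i=6, j=4, emitted=[]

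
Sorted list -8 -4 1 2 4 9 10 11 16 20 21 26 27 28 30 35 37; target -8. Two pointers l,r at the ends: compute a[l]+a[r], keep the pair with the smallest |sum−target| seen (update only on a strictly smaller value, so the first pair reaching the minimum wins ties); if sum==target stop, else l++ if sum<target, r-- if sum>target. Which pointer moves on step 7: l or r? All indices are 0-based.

r

l=0 r=16: -8+37=29 d=37 *, r--
l=0 r=15: -8+35=27 d=35 *, r--
l=0 r=14: -8+30=22 d=30 *, r--
l=0 r=13: -8+28=20 d=28 *, r--
l=0 r=12: -8+27=19 d=27 *, r--
l=0 r=11: -8+26=18 d=26 *, r--
l=0 r=10: -8+21=13 d=21 *, r--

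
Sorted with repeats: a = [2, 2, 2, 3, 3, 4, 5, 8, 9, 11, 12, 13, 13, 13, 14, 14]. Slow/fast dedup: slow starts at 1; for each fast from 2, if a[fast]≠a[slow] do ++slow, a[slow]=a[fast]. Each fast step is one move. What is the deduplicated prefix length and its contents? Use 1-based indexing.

length 10; prefix = [2, 3, 4, 5, 8, 9, 11, 12, 13, 14]

slow=1 fast=2: a[fast]=2=a[slow] dup, fast++
slow=1 fast=3: a[fast]=2=a[slow] dup, fast++
slow=1 fast=4: a[fast]=3≠a[slow]=2 write a[2]=3, slow++,fast++
slow=2 fast=5: a[fast]=3=a[slow] dup, fast++
slow=2 fast=6: a[fast]=4≠a[slow]=3 write a[3]=4, slow++,fast++
slow=3 fast=7: a[fast]=5≠a[slow]=4 write a[4]=5, slow++,fast++
slow=4 fast=8: a[fast]=8≠a[slow]=5 write a[5]=8, slow++,fast++
slow=5 fast=9: a[fast]=9≠a[slow]=8 write a[6]=9, slow++,fast++
slow=6 fast=10: a[fast]=11≠a[slow]=9 write a[7]=11, slow++,fast++
slow=7 fast=11: a[fast]=12≠a[slow]=11 write a[8]=12, slow++,fast++
slow=8 fast=12: a[fast]=13≠a[slow]=12 write a[9]=13, slow++,fast++
slow=9 fast=13: a[fast]=13=a[slow] dup, fast++
slow=9 fast=14: a[fast]=13=a[slow] dup, fast++
slow=9 fast=15: a[fast]=14≠a[slow]=13 write a[10]=14, slow++,fast++
slow=10 fast=16: a[fast]=14=a[slow] dup, fast++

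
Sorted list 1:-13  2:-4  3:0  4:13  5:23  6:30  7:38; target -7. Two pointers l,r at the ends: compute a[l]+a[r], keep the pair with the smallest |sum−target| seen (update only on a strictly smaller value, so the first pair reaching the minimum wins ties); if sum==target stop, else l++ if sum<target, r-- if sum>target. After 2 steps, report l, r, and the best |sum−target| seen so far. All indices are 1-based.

[1,7] -13+38=25 d=32 * → r--
[1,6] -13+30=17 d=24 * → r--

l=1, r=5, best |Δ|=24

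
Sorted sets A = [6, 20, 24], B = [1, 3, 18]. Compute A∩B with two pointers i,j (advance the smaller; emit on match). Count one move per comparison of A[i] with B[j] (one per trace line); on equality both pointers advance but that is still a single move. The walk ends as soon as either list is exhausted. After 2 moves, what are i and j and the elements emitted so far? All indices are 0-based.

i=0 j=0: 6>1, j++
i=0 j=1: 6>3, j++

i=0, j=2, emitted=[]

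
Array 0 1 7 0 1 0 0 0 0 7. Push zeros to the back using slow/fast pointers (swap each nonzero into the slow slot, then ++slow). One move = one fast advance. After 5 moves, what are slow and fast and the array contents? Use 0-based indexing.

slow=3, fast=5, a=[1, 7, 1, 0, 0, 0, 0, 0, 0, 7]

(s=0,f=0) a[fast]=0 → fast++
(s=0,f=1) a[fast]=1≠0 swap→a[0]=1 → slow++,fast++
(s=1,f=2) a[fast]=7≠0 swap→a[1]=7 → slow++,fast++
(s=2,f=3) a[fast]=0 → fast++
(s=2,f=4) a[fast]=1≠0 swap→a[2]=1 → slow++,fast++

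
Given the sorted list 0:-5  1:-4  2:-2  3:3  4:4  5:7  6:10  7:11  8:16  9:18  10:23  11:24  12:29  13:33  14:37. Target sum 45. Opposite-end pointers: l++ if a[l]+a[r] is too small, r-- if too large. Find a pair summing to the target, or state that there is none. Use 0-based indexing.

(16, 29)

l=0 r=14: -5+37=32 <45, l++
l=1 r=14: -4+37=33 <45, l++
l=2 r=14: -2+37=35 <45, l++
l=3 r=14: 3+37=40 <45, l++
l=4 r=14: 4+37=41 <45, l++
l=5 r=14: 7+37=44 <45, l++
l=6 r=14: 10+37=47 >45, r--
l=6 r=13: 10+33=43 <45, l++
l=7 r=13: 11+33=44 <45, l++
l=8 r=13: 16+33=49 >45, r--
l=8 r=12: 16+29=45, found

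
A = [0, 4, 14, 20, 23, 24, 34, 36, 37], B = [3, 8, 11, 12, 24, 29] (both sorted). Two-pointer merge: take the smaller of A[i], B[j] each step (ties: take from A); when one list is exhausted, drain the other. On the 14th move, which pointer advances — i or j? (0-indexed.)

[i=0,j=0] A[i]=0<=B[j]=3 take 0 → i++
[i=1,j=0] A[i]=4>B[j]=3 take 3 → j++
[i=1,j=1] A[i]=4<=B[j]=8 take 4 → i++
[i=2,j=1] A[i]=14>B[j]=8 take 8 → j++
[i=2,j=2] A[i]=14>B[j]=11 take 11 → j++
[i=2,j=3] A[i]=14>B[j]=12 take 12 → j++
[i=2,j=4] A[i]=14<=B[j]=24 take 14 → i++
[i=3,j=4] A[i]=20<=B[j]=24 take 20 → i++
[i=4,j=4] A[i]=23<=B[j]=24 take 23 → i++
[i=5,j=4] A[i]=24<=B[j]=24 take 24 → i++
[i=6,j=4] A[i]=34>B[j]=24 take 24 → j++
[i=6,j=5] A[i]=34>B[j]=29 take 29 → j++
[i=6,j=6] B done, take A[i]=34 → i++
[i=7,j=6] B done, take A[i]=36 → i++

i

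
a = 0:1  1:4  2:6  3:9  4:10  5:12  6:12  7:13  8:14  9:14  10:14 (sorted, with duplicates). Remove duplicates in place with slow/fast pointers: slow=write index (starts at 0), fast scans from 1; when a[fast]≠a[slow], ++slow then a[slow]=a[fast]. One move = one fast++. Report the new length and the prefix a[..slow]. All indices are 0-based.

length 8; prefix = [1, 4, 6, 9, 10, 12, 13, 14]

(s=0,f=1) a[fast]=4≠a[slow]=1 write a[1]=4 → slow++,fast++
(s=1,f=2) a[fast]=6≠a[slow]=4 write a[2]=6 → slow++,fast++
(s=2,f=3) a[fast]=9≠a[slow]=6 write a[3]=9 → slow++,fast++
(s=3,f=4) a[fast]=10≠a[slow]=9 write a[4]=10 → slow++,fast++
(s=4,f=5) a[fast]=12≠a[slow]=10 write a[5]=12 → slow++,fast++
(s=5,f=6) a[fast]=12=a[slow] dup → fast++
(s=5,f=7) a[fast]=13≠a[slow]=12 write a[6]=13 → slow++,fast++
(s=6,f=8) a[fast]=14≠a[slow]=13 write a[7]=14 → slow++,fast++
(s=7,f=9) a[fast]=14=a[slow] dup → fast++
(s=7,f=10) a[fast]=14=a[slow] dup → fast++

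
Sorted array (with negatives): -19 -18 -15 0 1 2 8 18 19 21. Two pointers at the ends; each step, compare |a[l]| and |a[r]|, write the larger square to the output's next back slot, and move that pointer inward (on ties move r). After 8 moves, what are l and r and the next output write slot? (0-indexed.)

l=3, r=4, next write slot=1

l=0 r=9: |-19|<=|21| out[9]=441, r--
l=0 r=8: |-19|<=|19| out[8]=361, r--
l=0 r=7: |-19|>|18| out[7]=361, l++
l=1 r=7: |-18|<=|18| out[6]=324, r--
l=1 r=6: |-18|>|8| out[5]=324, l++
l=2 r=6: |-15|>|8| out[4]=225, l++
l=3 r=6: |0|<=|8| out[3]=64, r--
l=3 r=5: |0|<=|2| out[2]=4, r--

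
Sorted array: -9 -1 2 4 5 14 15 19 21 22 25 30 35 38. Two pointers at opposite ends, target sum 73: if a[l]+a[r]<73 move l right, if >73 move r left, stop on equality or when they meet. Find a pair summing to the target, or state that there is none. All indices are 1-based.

l=1 r=14: -9+38=29 <73, l++
l=2 r=14: -1+38=37 <73, l++
l=3 r=14: 2+38=40 <73, l++
l=4 r=14: 4+38=42 <73, l++
l=5 r=14: 5+38=43 <73, l++
l=6 r=14: 14+38=52 <73, l++
l=7 r=14: 15+38=53 <73, l++
l=8 r=14: 19+38=57 <73, l++
l=9 r=14: 21+38=59 <73, l++
l=10 r=14: 22+38=60 <73, l++
l=11 r=14: 25+38=63 <73, l++
l=12 r=14: 30+38=68 <73, l++
l=13 r=14: 35+38=73, found

(35, 38)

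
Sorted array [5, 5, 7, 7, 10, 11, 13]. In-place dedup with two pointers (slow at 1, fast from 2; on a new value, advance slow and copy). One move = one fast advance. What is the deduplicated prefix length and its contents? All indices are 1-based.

slow=1 fast=2: a[fast]=5=a[slow] dup, fast++
slow=1 fast=3: a[fast]=7≠a[slow]=5 write a[2]=7, slow++,fast++
slow=2 fast=4: a[fast]=7=a[slow] dup, fast++
slow=2 fast=5: a[fast]=10≠a[slow]=7 write a[3]=10, slow++,fast++
slow=3 fast=6: a[fast]=11≠a[slow]=10 write a[4]=11, slow++,fast++
slow=4 fast=7: a[fast]=13≠a[slow]=11 write a[5]=13, slow++,fast++

length 5; prefix = [5, 7, 10, 11, 13]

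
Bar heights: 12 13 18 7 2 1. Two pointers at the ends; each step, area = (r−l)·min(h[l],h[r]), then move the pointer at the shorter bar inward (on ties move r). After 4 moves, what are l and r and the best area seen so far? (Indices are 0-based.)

l=0 r=5: min(12,1)*5=5 best=5 *, r--
l=0 r=4: min(12,2)*4=8 best=8 *, r--
l=0 r=3: min(12,7)*3=21 best=21 *, r--
l=0 r=2: min(12,18)*2=24 best=24 *, l++

l=1, r=2, best area=24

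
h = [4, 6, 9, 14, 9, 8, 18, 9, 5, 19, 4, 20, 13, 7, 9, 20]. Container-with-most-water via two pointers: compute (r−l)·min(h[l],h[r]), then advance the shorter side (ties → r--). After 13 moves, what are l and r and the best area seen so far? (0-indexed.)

l=0 r=15: min(4,20)*15=60 best=60 *, l++
l=1 r=15: min(6,20)*14=84 best=84 *, l++
l=2 r=15: min(9,20)*13=117 best=117 *, l++
l=3 r=15: min(14,20)*12=168 best=168 *, l++
l=4 r=15: min(9,20)*11=99 best=168, l++
l=5 r=15: min(8,20)*10=80 best=168, l++
l=6 r=15: min(18,20)*9=162 best=168, l++
l=7 r=15: min(9,20)*8=72 best=168, l++
l=8 r=15: min(5,20)*7=35 best=168, l++
l=9 r=15: min(19,20)*6=114 best=168, l++
l=10 r=15: min(4,20)*5=20 best=168, l++
l=11 r=15: min(20,20)*4=80 best=168, r--
l=11 r=14: min(20,9)*3=27 best=168, r--

l=11, r=13, best area=168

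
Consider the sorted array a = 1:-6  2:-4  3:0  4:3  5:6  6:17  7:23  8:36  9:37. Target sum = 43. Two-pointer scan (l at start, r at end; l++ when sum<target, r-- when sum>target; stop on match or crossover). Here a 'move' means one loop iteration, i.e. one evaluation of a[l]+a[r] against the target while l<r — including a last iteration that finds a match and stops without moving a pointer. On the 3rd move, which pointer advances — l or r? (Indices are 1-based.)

l=1 r=9: -6+37=31 <43, l++
l=2 r=9: -4+37=33 <43, l++
l=3 r=9: 0+37=37 <43, l++

l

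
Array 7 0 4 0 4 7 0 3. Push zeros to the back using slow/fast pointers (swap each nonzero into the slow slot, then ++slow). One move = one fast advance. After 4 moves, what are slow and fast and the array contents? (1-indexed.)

slow=3, fast=5, a=[7, 4, 0, 0, 4, 7, 0, 3]

(s=1,f=1) a[fast]=7≠0 swap→a[1]=7 → slow++,fast++
(s=2,f=2) a[fast]=0 → fast++
(s=2,f=3) a[fast]=4≠0 swap→a[2]=4 → slow++,fast++
(s=3,f=4) a[fast]=0 → fast++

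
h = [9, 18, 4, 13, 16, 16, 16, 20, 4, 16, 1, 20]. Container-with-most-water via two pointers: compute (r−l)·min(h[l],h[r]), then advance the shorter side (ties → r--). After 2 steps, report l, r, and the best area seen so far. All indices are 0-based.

[0,11] min(9,20)*11=99 best=99 * → l++
[1,11] min(18,20)*10=180 best=180 * → l++

l=2, r=11, best area=180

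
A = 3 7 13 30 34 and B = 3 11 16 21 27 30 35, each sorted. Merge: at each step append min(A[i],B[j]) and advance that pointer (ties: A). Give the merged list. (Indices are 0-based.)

[3, 3, 7, 11, 13, 16, 21, 27, 30, 30, 34, 35]

i=0 j=0: A[i]=3<=B[j]=3 take 3, i++
i=1 j=0: A[i]=7>B[j]=3 take 3, j++
i=1 j=1: A[i]=7<=B[j]=11 take 7, i++
i=2 j=1: A[i]=13>B[j]=11 take 11, j++
i=2 j=2: A[i]=13<=B[j]=16 take 13, i++
i=3 j=2: A[i]=30>B[j]=16 take 16, j++
i=3 j=3: A[i]=30>B[j]=21 take 21, j++
i=3 j=4: A[i]=30>B[j]=27 take 27, j++
i=3 j=5: A[i]=30<=B[j]=30 take 30, i++
i=4 j=5: A[i]=34>B[j]=30 take 30, j++
i=4 j=6: A[i]=34<=B[j]=35 take 34, i++
i=5 j=6: A done, take B[j]=35, j++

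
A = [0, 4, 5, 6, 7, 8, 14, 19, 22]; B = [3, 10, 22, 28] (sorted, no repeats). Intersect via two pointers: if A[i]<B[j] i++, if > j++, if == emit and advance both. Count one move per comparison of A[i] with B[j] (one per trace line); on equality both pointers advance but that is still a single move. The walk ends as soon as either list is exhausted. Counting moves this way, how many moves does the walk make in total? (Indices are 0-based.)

11 moves

[i=0,j=0] 0<3 → i++
[i=1,j=0] 4>3 → j++
[i=1,j=1] 4<10 → i++
[i=2,j=1] 5<10 → i++
[i=3,j=1] 6<10 → i++
[i=4,j=1] 7<10 → i++
[i=5,j=1] 8<10 → i++
[i=6,j=1] 14>10 → j++
[i=6,j=2] 14<22 → i++
[i=7,j=2] 19<22 → i++
[i=8,j=2] 22==22 emit → i++,j++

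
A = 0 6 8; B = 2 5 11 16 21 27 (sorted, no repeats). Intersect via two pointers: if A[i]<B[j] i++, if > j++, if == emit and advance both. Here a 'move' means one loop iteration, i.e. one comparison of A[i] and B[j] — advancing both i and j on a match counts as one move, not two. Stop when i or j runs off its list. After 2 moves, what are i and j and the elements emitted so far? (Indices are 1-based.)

i=2, j=2, emitted=[]

i=1 j=1: 0<2, i++
i=2 j=1: 6>2, j++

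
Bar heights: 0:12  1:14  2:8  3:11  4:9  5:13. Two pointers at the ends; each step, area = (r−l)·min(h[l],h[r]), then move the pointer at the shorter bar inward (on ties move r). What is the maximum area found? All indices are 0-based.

max area = 60

l=0 r=5: min(12,13)*5=60 best=60 *, l++
l=1 r=5: min(14,13)*4=52 best=60, r--
l=1 r=4: min(14,9)*3=27 best=60, r--
l=1 r=3: min(14,11)*2=22 best=60, r--
l=1 r=2: min(14,8)*1=8 best=60, r--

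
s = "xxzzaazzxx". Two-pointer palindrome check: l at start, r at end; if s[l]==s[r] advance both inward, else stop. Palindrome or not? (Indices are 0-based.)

palindrome

l=0 r=9: 'x'=='x', l++,r--
l=1 r=8: 'x'=='x', l++,r--
l=2 r=7: 'z'=='z', l++,r--
l=3 r=6: 'z'=='z', l++,r--
l=4 r=5: 'a'=='a', l++,r--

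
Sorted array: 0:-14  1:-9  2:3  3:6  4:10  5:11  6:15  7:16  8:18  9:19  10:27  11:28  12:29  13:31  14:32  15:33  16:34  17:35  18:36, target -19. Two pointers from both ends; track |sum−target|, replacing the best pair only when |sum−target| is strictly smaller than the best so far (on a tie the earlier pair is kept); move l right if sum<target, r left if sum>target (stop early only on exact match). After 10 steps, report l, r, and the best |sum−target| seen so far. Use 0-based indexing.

l=0 r=18: -14+36=22 d=41 *, r--
l=0 r=17: -14+35=21 d=40 *, r--
l=0 r=16: -14+34=20 d=39 *, r--
l=0 r=15: -14+33=19 d=38 *, r--
l=0 r=14: -14+32=18 d=37 *, r--
l=0 r=13: -14+31=17 d=36 *, r--
l=0 r=12: -14+29=15 d=34 *, r--
l=0 r=11: -14+28=14 d=33 *, r--
l=0 r=10: -14+27=13 d=32 *, r--
l=0 r=9: -14+19=5 d=24 *, r--

l=0, r=8, best |Δ|=24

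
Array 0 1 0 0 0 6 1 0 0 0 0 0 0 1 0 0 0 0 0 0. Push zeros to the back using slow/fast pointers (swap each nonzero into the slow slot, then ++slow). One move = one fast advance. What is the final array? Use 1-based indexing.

[1, 6, 1, 1, 0, 0, 0, 0, 0, 0, 0, 0, 0, 0, 0, 0, 0, 0, 0, 0]

slow=1 fast=1: a[fast]=0, fast++
slow=1 fast=2: a[fast]=1≠0 swap→a[1]=1, slow++,fast++
slow=2 fast=3: a[fast]=0, fast++
slow=2 fast=4: a[fast]=0, fast++
slow=2 fast=5: a[fast]=0, fast++
slow=2 fast=6: a[fast]=6≠0 swap→a[2]=6, slow++,fast++
slow=3 fast=7: a[fast]=1≠0 swap→a[3]=1, slow++,fast++
slow=4 fast=8: a[fast]=0, fast++
slow=4 fast=9: a[fast]=0, fast++
slow=4 fast=10: a[fast]=0, fast++
slow=4 fast=11: a[fast]=0, fast++
slow=4 fast=12: a[fast]=0, fast++
slow=4 fast=13: a[fast]=0, fast++
slow=4 fast=14: a[fast]=1≠0 swap→a[4]=1, slow++,fast++
slow=5 fast=15: a[fast]=0, fast++
slow=5 fast=16: a[fast]=0, fast++
slow=5 fast=17: a[fast]=0, fast++
slow=5 fast=18: a[fast]=0, fast++
slow=5 fast=19: a[fast]=0, fast++
slow=5 fast=20: a[fast]=0, fast++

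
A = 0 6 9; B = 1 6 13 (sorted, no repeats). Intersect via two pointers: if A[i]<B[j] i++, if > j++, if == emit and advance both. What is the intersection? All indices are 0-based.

intersection = [6]

i=0 j=0: 0<1, i++
i=1 j=0: 6>1, j++
i=1 j=1: 6==6 emit, i++,j++
i=2 j=2: 9<13, i++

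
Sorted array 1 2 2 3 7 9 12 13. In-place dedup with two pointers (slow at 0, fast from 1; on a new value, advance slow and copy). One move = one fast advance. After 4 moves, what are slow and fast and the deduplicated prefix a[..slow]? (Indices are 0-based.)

slow=3, fast=5, prefix=[1, 2, 3, 7]

slow=0 fast=1: a[fast]=2≠a[slow]=1 write a[1]=2, slow++,fast++
slow=1 fast=2: a[fast]=2=a[slow] dup, fast++
slow=1 fast=3: a[fast]=3≠a[slow]=2 write a[2]=3, slow++,fast++
slow=2 fast=4: a[fast]=7≠a[slow]=3 write a[3]=7, slow++,fast++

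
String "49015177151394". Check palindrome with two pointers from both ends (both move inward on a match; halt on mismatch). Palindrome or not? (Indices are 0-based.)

not a palindrome (mismatch at 2,11)

[0,13] '4'=='4' → l++,r--
[1,12] '9'=='9' → l++,r--
[2,11] '0'!='3' → stop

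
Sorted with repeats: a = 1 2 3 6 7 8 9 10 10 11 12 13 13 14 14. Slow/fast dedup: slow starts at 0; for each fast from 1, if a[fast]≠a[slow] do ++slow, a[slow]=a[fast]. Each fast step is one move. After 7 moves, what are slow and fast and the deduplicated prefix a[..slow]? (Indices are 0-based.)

slow=0 fast=1: a[fast]=2≠a[slow]=1 write a[1]=2, slow++,fast++
slow=1 fast=2: a[fast]=3≠a[slow]=2 write a[2]=3, slow++,fast++
slow=2 fast=3: a[fast]=6≠a[slow]=3 write a[3]=6, slow++,fast++
slow=3 fast=4: a[fast]=7≠a[slow]=6 write a[4]=7, slow++,fast++
slow=4 fast=5: a[fast]=8≠a[slow]=7 write a[5]=8, slow++,fast++
slow=5 fast=6: a[fast]=9≠a[slow]=8 write a[6]=9, slow++,fast++
slow=6 fast=7: a[fast]=10≠a[slow]=9 write a[7]=10, slow++,fast++

slow=7, fast=8, prefix=[1, 2, 3, 6, 7, 8, 9, 10]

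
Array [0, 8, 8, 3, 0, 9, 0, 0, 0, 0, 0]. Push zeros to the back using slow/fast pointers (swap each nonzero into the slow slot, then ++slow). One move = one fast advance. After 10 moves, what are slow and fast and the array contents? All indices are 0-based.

(s=0,f=0) a[fast]=0 → fast++
(s=0,f=1) a[fast]=8≠0 swap→a[0]=8 → slow++,fast++
(s=1,f=2) a[fast]=8≠0 swap→a[1]=8 → slow++,fast++
(s=2,f=3) a[fast]=3≠0 swap→a[2]=3 → slow++,fast++
(s=3,f=4) a[fast]=0 → fast++
(s=3,f=5) a[fast]=9≠0 swap→a[3]=9 → slow++,fast++
(s=4,f=6) a[fast]=0 → fast++
(s=4,f=7) a[fast]=0 → fast++
(s=4,f=8) a[fast]=0 → fast++
(s=4,f=9) a[fast]=0 → fast++

slow=4, fast=10, a=[8, 8, 3, 9, 0, 0, 0, 0, 0, 0, 0]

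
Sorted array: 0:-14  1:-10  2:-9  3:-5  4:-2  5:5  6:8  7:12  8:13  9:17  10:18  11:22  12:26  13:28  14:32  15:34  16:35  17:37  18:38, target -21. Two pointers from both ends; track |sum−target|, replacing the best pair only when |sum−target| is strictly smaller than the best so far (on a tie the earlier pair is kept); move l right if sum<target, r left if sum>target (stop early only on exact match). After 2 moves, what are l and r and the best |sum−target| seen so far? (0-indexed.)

l=0, r=16, best |Δ|=44

[0,18] -14+38=24 d=45 * → r--
[0,17] -14+37=23 d=44 * → r--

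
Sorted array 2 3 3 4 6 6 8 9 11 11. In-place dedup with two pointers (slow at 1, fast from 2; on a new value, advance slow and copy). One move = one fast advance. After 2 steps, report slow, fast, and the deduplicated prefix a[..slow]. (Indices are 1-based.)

slow=2, fast=4, prefix=[2, 3]

slow=1 fast=2: a[fast]=3≠a[slow]=2 write a[2]=3, slow++,fast++
slow=2 fast=3: a[fast]=3=a[slow] dup, fast++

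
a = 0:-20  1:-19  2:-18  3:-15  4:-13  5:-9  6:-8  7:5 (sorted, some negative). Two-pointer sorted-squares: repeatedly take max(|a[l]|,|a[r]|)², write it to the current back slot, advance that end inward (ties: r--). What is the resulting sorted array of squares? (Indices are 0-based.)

l=0 r=7: |-20|>|5| out[7]=400, l++
l=1 r=7: |-19|>|5| out[6]=361, l++
l=2 r=7: |-18|>|5| out[5]=324, l++
l=3 r=7: |-15|>|5| out[4]=225, l++
l=4 r=7: |-13|>|5| out[3]=169, l++
l=5 r=7: |-9|>|5| out[2]=81, l++
l=6 r=7: |-8|>|5| out[1]=64, l++
l=7 r=7: |5|<=|5| out[0]=25, r--

[25, 64, 81, 169, 225, 324, 361, 400]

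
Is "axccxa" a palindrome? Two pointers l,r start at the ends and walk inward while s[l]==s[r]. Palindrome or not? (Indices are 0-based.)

l=0 r=5: 'a'=='a', l++,r--
l=1 r=4: 'x'=='x', l++,r--
l=2 r=3: 'c'=='c', l++,r--

palindrome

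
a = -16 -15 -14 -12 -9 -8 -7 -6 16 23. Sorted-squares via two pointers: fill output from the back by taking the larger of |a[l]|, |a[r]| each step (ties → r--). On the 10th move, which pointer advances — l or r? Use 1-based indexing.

[1,10] |-16|<=|23| out[10]=529 → r--
[1,9] |-16|<=|16| out[9]=256 → r--
[1,8] |-16|>|-6| out[8]=256 → l++
[2,8] |-15|>|-6| out[7]=225 → l++
[3,8] |-14|>|-6| out[6]=196 → l++
[4,8] |-12|>|-6| out[5]=144 → l++
[5,8] |-9|>|-6| out[4]=81 → l++
[6,8] |-8|>|-6| out[3]=64 → l++
[7,8] |-7|>|-6| out[2]=49 → l++
[8,8] |-6|<=|-6| out[1]=36 → r--

r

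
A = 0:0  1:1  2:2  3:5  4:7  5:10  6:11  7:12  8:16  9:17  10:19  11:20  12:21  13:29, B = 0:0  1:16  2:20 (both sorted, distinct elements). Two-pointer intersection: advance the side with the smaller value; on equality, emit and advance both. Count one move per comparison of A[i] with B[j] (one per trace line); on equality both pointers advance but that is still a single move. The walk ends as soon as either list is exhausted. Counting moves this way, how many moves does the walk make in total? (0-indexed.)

[i=0,j=0] 0==0 emit → i++,j++
[i=1,j=1] 1<16 → i++
[i=2,j=1] 2<16 → i++
[i=3,j=1] 5<16 → i++
[i=4,j=1] 7<16 → i++
[i=5,j=1] 10<16 → i++
[i=6,j=1] 11<16 → i++
[i=7,j=1] 12<16 → i++
[i=8,j=1] 16==16 emit → i++,j++
[i=9,j=2] 17<20 → i++
[i=10,j=2] 19<20 → i++
[i=11,j=2] 20==20 emit → i++,j++

12 moves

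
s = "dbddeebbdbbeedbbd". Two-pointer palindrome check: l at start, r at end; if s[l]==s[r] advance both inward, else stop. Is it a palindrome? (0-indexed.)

not a palindrome (mismatch at 2,14)

l=0 r=16: 'd'=='d', l++,r--
l=1 r=15: 'b'=='b', l++,r--
l=2 r=14: 'd'!='b', stop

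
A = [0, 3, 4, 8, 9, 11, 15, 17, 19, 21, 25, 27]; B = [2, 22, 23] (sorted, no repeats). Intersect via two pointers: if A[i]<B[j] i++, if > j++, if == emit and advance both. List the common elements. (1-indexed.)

i=1 j=1: 0<2, i++
i=2 j=1: 3>2, j++
i=2 j=2: 3<22, i++
i=3 j=2: 4<22, i++
i=4 j=2: 8<22, i++
i=5 j=2: 9<22, i++
i=6 j=2: 11<22, i++
i=7 j=2: 15<22, i++
i=8 j=2: 17<22, i++
i=9 j=2: 19<22, i++
i=10 j=2: 21<22, i++
i=11 j=2: 25>22, j++
i=11 j=3: 25>23, j++

intersection = []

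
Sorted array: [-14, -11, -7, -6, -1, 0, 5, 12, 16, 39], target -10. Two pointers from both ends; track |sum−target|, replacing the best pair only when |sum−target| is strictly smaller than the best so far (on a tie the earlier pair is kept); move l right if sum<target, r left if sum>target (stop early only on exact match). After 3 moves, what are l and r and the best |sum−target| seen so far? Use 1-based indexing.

[1,10] -14+39=25 d=35 * → r--
[1,9] -14+16=2 d=12 * → r--
[1,8] -14+12=-2 d=8 * → r--

l=1, r=7, best |Δ|=8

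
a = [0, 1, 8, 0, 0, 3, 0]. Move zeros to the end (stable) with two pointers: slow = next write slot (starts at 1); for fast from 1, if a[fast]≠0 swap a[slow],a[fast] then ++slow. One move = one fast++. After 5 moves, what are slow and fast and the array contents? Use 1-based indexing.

(s=1,f=1) a[fast]=0 → fast++
(s=1,f=2) a[fast]=1≠0 swap→a[1]=1 → slow++,fast++
(s=2,f=3) a[fast]=8≠0 swap→a[2]=8 → slow++,fast++
(s=3,f=4) a[fast]=0 → fast++
(s=3,f=5) a[fast]=0 → fast++

slow=3, fast=6, a=[1, 8, 0, 0, 0, 3, 0]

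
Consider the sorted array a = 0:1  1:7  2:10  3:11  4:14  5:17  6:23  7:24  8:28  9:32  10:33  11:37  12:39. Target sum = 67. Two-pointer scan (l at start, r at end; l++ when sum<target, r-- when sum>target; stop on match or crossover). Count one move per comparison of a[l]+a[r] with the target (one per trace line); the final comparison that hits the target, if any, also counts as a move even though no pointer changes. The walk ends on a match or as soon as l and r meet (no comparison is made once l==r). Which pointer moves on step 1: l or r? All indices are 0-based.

l

[0,12] 1+39=40 <67 → l++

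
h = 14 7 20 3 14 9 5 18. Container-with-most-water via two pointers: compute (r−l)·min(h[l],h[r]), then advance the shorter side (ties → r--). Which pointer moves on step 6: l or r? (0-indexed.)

[0,7] min(14,18)*7=98 best=98 * → l++
[1,7] min(7,18)*6=42 best=98 → l++
[2,7] min(20,18)*5=90 best=98 → r--
[2,6] min(20,5)*4=20 best=98 → r--
[2,5] min(20,9)*3=27 best=98 → r--
[2,4] min(20,14)*2=28 best=98 → r--

r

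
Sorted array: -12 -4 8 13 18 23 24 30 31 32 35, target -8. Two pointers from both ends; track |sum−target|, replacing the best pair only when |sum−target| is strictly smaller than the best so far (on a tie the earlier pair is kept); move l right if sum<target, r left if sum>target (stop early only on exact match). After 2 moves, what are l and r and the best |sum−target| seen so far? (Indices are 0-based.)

l=0 r=10: -12+35=23 d=31 *, r--
l=0 r=9: -12+32=20 d=28 *, r--

l=0, r=8, best |Δ|=28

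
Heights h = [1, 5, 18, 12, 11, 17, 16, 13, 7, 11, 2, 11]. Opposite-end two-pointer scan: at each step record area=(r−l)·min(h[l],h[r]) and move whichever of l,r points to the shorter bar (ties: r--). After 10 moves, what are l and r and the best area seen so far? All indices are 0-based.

[0,11] min(1,11)*11=11 best=11 * → l++
[1,11] min(5,11)*10=50 best=50 * → l++
[2,11] min(18,11)*9=99 best=99 * → r--
[2,10] min(18,2)*8=16 best=99 → r--
[2,9] min(18,11)*7=77 best=99 → r--
[2,8] min(18,7)*6=42 best=99 → r--
[2,7] min(18,13)*5=65 best=99 → r--
[2,6] min(18,16)*4=64 best=99 → r--
[2,5] min(18,17)*3=51 best=99 → r--
[2,4] min(18,11)*2=22 best=99 → r--

l=2, r=3, best area=99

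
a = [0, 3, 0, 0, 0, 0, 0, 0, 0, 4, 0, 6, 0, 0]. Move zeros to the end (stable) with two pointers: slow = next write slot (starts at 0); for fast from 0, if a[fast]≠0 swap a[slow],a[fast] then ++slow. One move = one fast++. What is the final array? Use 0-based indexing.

(s=0,f=0) a[fast]=0 → fast++
(s=0,f=1) a[fast]=3≠0 swap→a[0]=3 → slow++,fast++
(s=1,f=2) a[fast]=0 → fast++
(s=1,f=3) a[fast]=0 → fast++
(s=1,f=4) a[fast]=0 → fast++
(s=1,f=5) a[fast]=0 → fast++
(s=1,f=6) a[fast]=0 → fast++
(s=1,f=7) a[fast]=0 → fast++
(s=1,f=8) a[fast]=0 → fast++
(s=1,f=9) a[fast]=4≠0 swap→a[1]=4 → slow++,fast++
(s=2,f=10) a[fast]=0 → fast++
(s=2,f=11) a[fast]=6≠0 swap→a[2]=6 → slow++,fast++
(s=3,f=12) a[fast]=0 → fast++
(s=3,f=13) a[fast]=0 → fast++

[3, 4, 6, 0, 0, 0, 0, 0, 0, 0, 0, 0, 0, 0]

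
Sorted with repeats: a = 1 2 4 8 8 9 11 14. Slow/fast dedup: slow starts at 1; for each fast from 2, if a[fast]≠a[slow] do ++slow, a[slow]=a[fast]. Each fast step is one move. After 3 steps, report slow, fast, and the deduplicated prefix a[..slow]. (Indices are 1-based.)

slow=4, fast=5, prefix=[1, 2, 4, 8]

slow=1 fast=2: a[fast]=2≠a[slow]=1 write a[2]=2, slow++,fast++
slow=2 fast=3: a[fast]=4≠a[slow]=2 write a[3]=4, slow++,fast++
slow=3 fast=4: a[fast]=8≠a[slow]=4 write a[4]=8, slow++,fast++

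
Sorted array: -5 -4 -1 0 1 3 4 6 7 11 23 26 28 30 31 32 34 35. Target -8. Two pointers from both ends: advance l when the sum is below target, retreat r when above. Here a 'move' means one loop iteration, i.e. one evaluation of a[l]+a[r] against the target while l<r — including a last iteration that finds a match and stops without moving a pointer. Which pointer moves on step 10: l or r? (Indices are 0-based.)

[0,17] -5+35=30 >-8 → r--
[0,16] -5+34=29 >-8 → r--
[0,15] -5+32=27 >-8 → r--
[0,14] -5+31=26 >-8 → r--
[0,13] -5+30=25 >-8 → r--
[0,12] -5+28=23 >-8 → r--
[0,11] -5+26=21 >-8 → r--
[0,10] -5+23=18 >-8 → r--
[0,9] -5+11=6 >-8 → r--
[0,8] -5+7=2 >-8 → r--

r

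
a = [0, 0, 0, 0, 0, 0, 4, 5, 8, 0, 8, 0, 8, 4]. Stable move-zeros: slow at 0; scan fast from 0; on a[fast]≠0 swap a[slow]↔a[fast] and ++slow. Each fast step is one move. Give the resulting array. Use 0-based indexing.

[4, 5, 8, 8, 8, 4, 0, 0, 0, 0, 0, 0, 0, 0]

slow=0 fast=0: a[fast]=0, fast++
slow=0 fast=1: a[fast]=0, fast++
slow=0 fast=2: a[fast]=0, fast++
slow=0 fast=3: a[fast]=0, fast++
slow=0 fast=4: a[fast]=0, fast++
slow=0 fast=5: a[fast]=0, fast++
slow=0 fast=6: a[fast]=4≠0 swap→a[0]=4, slow++,fast++
slow=1 fast=7: a[fast]=5≠0 swap→a[1]=5, slow++,fast++
slow=2 fast=8: a[fast]=8≠0 swap→a[2]=8, slow++,fast++
slow=3 fast=9: a[fast]=0, fast++
slow=3 fast=10: a[fast]=8≠0 swap→a[3]=8, slow++,fast++
slow=4 fast=11: a[fast]=0, fast++
slow=4 fast=12: a[fast]=8≠0 swap→a[4]=8, slow++,fast++
slow=5 fast=13: a[fast]=4≠0 swap→a[5]=4, slow++,fast++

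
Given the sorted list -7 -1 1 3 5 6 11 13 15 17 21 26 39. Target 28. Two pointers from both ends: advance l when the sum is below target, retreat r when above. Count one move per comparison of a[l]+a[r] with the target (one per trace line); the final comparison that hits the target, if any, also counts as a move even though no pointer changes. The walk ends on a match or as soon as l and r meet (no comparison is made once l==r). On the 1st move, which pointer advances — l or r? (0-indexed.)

l=0 r=12: -7+39=32 >28, r--

r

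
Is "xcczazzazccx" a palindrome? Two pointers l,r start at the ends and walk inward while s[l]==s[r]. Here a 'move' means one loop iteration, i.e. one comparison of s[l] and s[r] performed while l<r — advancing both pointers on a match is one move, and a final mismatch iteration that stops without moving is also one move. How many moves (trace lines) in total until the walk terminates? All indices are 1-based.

6 moves

[1,12] 'x'=='x' → l++,r--
[2,11] 'c'=='c' → l++,r--
[3,10] 'c'=='c' → l++,r--
[4,9] 'z'=='z' → l++,r--
[5,8] 'a'=='a' → l++,r--
[6,7] 'z'=='z' → l++,r--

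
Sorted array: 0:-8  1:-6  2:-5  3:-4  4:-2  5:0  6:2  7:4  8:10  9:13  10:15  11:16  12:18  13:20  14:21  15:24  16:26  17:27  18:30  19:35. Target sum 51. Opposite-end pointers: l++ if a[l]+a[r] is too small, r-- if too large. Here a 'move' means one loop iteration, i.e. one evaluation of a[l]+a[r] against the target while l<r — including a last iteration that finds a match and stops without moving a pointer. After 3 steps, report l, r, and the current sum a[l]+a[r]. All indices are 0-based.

l=3, r=19, sum=31

l=0 r=19: -8+35=27 <51, l++
l=1 r=19: -6+35=29 <51, l++
l=2 r=19: -5+35=30 <51, l++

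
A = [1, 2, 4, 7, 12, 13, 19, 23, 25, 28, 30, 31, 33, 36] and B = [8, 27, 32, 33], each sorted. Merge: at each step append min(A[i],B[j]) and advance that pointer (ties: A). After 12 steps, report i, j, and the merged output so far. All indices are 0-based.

i=0 j=0: A[i]=1<=B[j]=8 take 1, i++
i=1 j=0: A[i]=2<=B[j]=8 take 2, i++
i=2 j=0: A[i]=4<=B[j]=8 take 4, i++
i=3 j=0: A[i]=7<=B[j]=8 take 7, i++
i=4 j=0: A[i]=12>B[j]=8 take 8, j++
i=4 j=1: A[i]=12<=B[j]=27 take 12, i++
i=5 j=1: A[i]=13<=B[j]=27 take 13, i++
i=6 j=1: A[i]=19<=B[j]=27 take 19, i++
i=7 j=1: A[i]=23<=B[j]=27 take 23, i++
i=8 j=1: A[i]=25<=B[j]=27 take 25, i++
i=9 j=1: A[i]=28>B[j]=27 take 27, j++
i=9 j=2: A[i]=28<=B[j]=32 take 28, i++

i=10, j=2, merged so far=[1, 2, 4, 7, 8, 12, 13, 19, 23, 25, 27, 28]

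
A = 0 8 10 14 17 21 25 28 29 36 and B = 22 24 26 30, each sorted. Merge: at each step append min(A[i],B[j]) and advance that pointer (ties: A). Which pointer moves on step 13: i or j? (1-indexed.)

j

i=1 j=1: A[i]=0<=B[j]=22 take 0, i++
i=2 j=1: A[i]=8<=B[j]=22 take 8, i++
i=3 j=1: A[i]=10<=B[j]=22 take 10, i++
i=4 j=1: A[i]=14<=B[j]=22 take 14, i++
i=5 j=1: A[i]=17<=B[j]=22 take 17, i++
i=6 j=1: A[i]=21<=B[j]=22 take 21, i++
i=7 j=1: A[i]=25>B[j]=22 take 22, j++
i=7 j=2: A[i]=25>B[j]=24 take 24, j++
i=7 j=3: A[i]=25<=B[j]=26 take 25, i++
i=8 j=3: A[i]=28>B[j]=26 take 26, j++
i=8 j=4: A[i]=28<=B[j]=30 take 28, i++
i=9 j=4: A[i]=29<=B[j]=30 take 29, i++
i=10 j=4: A[i]=36>B[j]=30 take 30, j++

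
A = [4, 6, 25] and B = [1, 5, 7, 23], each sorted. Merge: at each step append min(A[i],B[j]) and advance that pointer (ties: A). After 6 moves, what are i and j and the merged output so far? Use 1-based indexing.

i=3, j=5, merged so far=[1, 4, 5, 6, 7, 23]

i=1 j=1: A[i]=4>B[j]=1 take 1, j++
i=1 j=2: A[i]=4<=B[j]=5 take 4, i++
i=2 j=2: A[i]=6>B[j]=5 take 5, j++
i=2 j=3: A[i]=6<=B[j]=7 take 6, i++
i=3 j=3: A[i]=25>B[j]=7 take 7, j++
i=3 j=4: A[i]=25>B[j]=23 take 23, j++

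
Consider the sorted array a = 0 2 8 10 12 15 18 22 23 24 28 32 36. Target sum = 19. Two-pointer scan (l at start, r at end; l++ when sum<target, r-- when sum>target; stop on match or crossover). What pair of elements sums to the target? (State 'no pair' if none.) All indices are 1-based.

no pair

[1,13] 0+36=36 >19 → r--
[1,12] 0+32=32 >19 → r--
[1,11] 0+28=28 >19 → r--
[1,10] 0+24=24 >19 → r--
[1,9] 0+23=23 >19 → r--
[1,8] 0+22=22 >19 → r--
[1,7] 0+18=18 <19 → l++
[2,7] 2+18=20 >19 → r--
[2,6] 2+15=17 <19 → l++
[3,6] 8+15=23 >19 → r--
[3,5] 8+12=20 >19 → r--
[3,4] 8+10=18 <19 → l++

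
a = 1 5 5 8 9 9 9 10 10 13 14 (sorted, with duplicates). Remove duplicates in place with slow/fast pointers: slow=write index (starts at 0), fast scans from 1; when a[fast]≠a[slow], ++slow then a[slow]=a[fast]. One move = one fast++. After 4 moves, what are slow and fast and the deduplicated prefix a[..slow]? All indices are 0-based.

slow=0 fast=1: a[fast]=5≠a[slow]=1 write a[1]=5, slow++,fast++
slow=1 fast=2: a[fast]=5=a[slow] dup, fast++
slow=1 fast=3: a[fast]=8≠a[slow]=5 write a[2]=8, slow++,fast++
slow=2 fast=4: a[fast]=9≠a[slow]=8 write a[3]=9, slow++,fast++

slow=3, fast=5, prefix=[1, 5, 8, 9]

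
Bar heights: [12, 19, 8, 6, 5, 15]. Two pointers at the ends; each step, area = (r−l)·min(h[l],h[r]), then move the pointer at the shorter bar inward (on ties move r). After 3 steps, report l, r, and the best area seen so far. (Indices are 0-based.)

l=1, r=3, best area=60

l=0 r=5: min(12,15)*5=60 best=60 *, l++
l=1 r=5: min(19,15)*4=60 best=60, r--
l=1 r=4: min(19,5)*3=15 best=60, r--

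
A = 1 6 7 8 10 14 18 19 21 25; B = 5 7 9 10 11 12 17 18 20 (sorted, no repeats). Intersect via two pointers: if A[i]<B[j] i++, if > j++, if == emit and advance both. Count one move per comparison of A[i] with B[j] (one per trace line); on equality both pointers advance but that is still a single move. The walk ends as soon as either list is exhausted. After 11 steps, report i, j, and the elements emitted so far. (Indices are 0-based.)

i=0 j=0: 1<5, i++
i=1 j=0: 6>5, j++
i=1 j=1: 6<7, i++
i=2 j=1: 7==7 emit, i++,j++
i=3 j=2: 8<9, i++
i=4 j=2: 10>9, j++
i=4 j=3: 10==10 emit, i++,j++
i=5 j=4: 14>11, j++
i=5 j=5: 14>12, j++
i=5 j=6: 14<17, i++
i=6 j=6: 18>17, j++

i=6, j=7, emitted=[7, 10]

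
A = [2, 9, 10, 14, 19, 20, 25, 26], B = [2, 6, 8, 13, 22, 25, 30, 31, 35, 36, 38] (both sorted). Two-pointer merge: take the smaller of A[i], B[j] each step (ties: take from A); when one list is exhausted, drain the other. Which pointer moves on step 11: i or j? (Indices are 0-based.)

j

i=0 j=0: A[i]=2<=B[j]=2 take 2, i++
i=1 j=0: A[i]=9>B[j]=2 take 2, j++
i=1 j=1: A[i]=9>B[j]=6 take 6, j++
i=1 j=2: A[i]=9>B[j]=8 take 8, j++
i=1 j=3: A[i]=9<=B[j]=13 take 9, i++
i=2 j=3: A[i]=10<=B[j]=13 take 10, i++
i=3 j=3: A[i]=14>B[j]=13 take 13, j++
i=3 j=4: A[i]=14<=B[j]=22 take 14, i++
i=4 j=4: A[i]=19<=B[j]=22 take 19, i++
i=5 j=4: A[i]=20<=B[j]=22 take 20, i++
i=6 j=4: A[i]=25>B[j]=22 take 22, j++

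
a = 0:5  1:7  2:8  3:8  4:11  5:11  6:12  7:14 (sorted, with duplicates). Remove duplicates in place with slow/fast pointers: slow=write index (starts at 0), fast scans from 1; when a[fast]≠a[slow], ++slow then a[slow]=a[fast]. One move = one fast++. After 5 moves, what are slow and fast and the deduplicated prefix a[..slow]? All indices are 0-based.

slow=0 fast=1: a[fast]=7≠a[slow]=5 write a[1]=7, slow++,fast++
slow=1 fast=2: a[fast]=8≠a[slow]=7 write a[2]=8, slow++,fast++
slow=2 fast=3: a[fast]=8=a[slow] dup, fast++
slow=2 fast=4: a[fast]=11≠a[slow]=8 write a[3]=11, slow++,fast++
slow=3 fast=5: a[fast]=11=a[slow] dup, fast++

slow=3, fast=6, prefix=[5, 7, 8, 11]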